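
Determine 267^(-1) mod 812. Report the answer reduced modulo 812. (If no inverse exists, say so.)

295

Apply the Euclidean algorithm to 812 and 267:
812 = 3*267 + 11
267 = 24*11 + 3
11 = 3*3 + 2
3 = 1*2 + 1
2 = 2*1 + 0
Since gcd(267, 812) = 1, back-substitute to write 1 as a combination:
1 = 3 − 2
1 = −11 + 4·3
1 = 4·267 − 97·11
1 = −97·812 + 295·267
So 267·295 ≡ 1 (mod 812).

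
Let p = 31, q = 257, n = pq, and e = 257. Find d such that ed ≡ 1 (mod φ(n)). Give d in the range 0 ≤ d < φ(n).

1793

φ(n) = (p−1)(q−1) = 30·256 = 7680.
Need d with 257·d ≡ 1 (mod 7680). Apply the extended Euclidean algorithm:
7680 = 29*257 + 227
257 = 1*227 + 30
227 = 7*30 + 17
30 = 1*17 + 13
17 = 1*13 + 4
13 = 3*4 + 1
4 = 4*1 + 0
Back-substitute:
1 = 13 − 3·4
1 = −3·17 + 4·13
1 = 4·30 − 7·17
1 = −7·227 + 53·30
1 = 53·257 − 60·227
1 = −60·7680 + 1793·257
So 257·1793 ≡ 1 (mod 7680), hence d = 1793.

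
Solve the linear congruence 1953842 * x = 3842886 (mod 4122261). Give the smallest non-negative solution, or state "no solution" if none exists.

gcd(1953842, 4122261):
4122261 = 2×1953842 + 214577
1953842 = 9×214577 + 22649
214577 = 9×22649 + 10736
22649 = 2×10736 + 1177
10736 = 9×1177 + 143
1177 = 8×143 + 33
143 = 4×33 + 11
33 = 3×11 + 0
gcd = 11, but 11 ∤ 3842886, so the congruence has no solution.

no solution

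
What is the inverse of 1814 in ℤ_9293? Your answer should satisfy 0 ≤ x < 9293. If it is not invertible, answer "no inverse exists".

7126

Apply the Euclidean algorithm to 9293 and 1814:
9293 = 5·1814 + 223
1814 = 8·223 + 30
223 = 7·30 + 13
30 = 2·13 + 4
13 = 3·4 + 1
4 = 4·1 + 0
The gcd is 1. Working backward:
1 = 13 − 3·4
1 = −3·30 + 7·13
1 = 7·223 − 52·30
1 = −52·1814 + 423·223
1 = 423·9293 − 2167·1814
So 1814·(-2167) ≡ 1 (mod 9293), and -2167 ≡ 7126 (mod 9293).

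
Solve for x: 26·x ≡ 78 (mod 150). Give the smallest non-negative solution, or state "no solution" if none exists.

First find gcd(26, 150):
150 = 5·26 + 20
26 = 1·20 + 6
20 = 3·6 + 2
6 = 3·2 + 0
gcd = 2 and 2 | 78, so solutions exist. Divide through by 2: 13x ≡ 39 (mod 75).
Now find 13⁻¹ mod 75:
75 = 5×13 + 10
13 = 1×10 + 3
10 = 3×3 + 1
3 = 3×1 + 0
Back-substitute:
1 = 10 − 3·3
1 = −3·13 + 4·10
1 = 4·75 − 23·13
So 13·(-23) ≡ 1 (mod 75), i.e. 13⁻¹ ≡ 52.
Then x ≡ 52·39 ≡ 3 (mod 75); the smallest non-negative solution is x = 3.

3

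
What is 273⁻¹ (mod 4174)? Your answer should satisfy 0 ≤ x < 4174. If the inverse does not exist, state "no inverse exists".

Apply the Euclidean algorithm to 4174 and 273:
4174 = 15*273 + 79
273 = 3*79 + 36
79 = 2*36 + 7
36 = 5*7 + 1
7 = 7*1 + 0
Since gcd(273, 4174) = 1, back-substitute to write 1 as a combination:
1 = 36 − 5·7
1 = −5·79 + 11·36
1 = 11·273 − 38·79
1 = −38·4174 + 581·273
So 273·581 ≡ 1 (mod 4174).

581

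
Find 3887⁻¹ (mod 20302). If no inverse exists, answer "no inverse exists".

6299

Extended Euclidean algorithm:
20302 = 5·3887 + 867
3887 = 4·867 + 419
867 = 2·419 + 29
419 = 14·29 + 13
29 = 2·13 + 3
13 = 4·3 + 1
3 = 3·1 + 0
gcd = 1, so the inverse exists. Back-substitute:
1 = 13 − 4·3
1 = −4·29 + 9·13
1 = 9·419 − 130·29
1 = −130·867 + 269·419
1 = 269·3887 − 1206·867
1 = −1206·20302 + 6299·3887
So 3887·6299 ≡ 1 (mod 20302).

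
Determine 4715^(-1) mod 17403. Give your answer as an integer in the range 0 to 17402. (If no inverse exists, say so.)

Run Euclid on (17403, 4715):
17403 = 3×4715 + 3258
4715 = 1×3258 + 1457
3258 = 2×1457 + 344
1457 = 4×344 + 81
344 = 4×81 + 20
81 = 4×20 + 1
20 = 20×1 + 0
The gcd is 1. Working backward:
1 = 81 − 4·20
1 = −4·344 + 17·81
1 = 17·1457 − 72·344
1 = −72·3258 + 161·1457
1 = 161·4715 − 233·3258
1 = −233·17403 + 860·4715
So 4715·860 ≡ 1 (mod 17403).

860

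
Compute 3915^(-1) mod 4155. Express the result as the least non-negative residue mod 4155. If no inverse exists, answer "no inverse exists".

no inverse exists

Euclidean algorithm on 4155, 3915:
4155 = 1*3915 + 240
3915 = 16*240 + 75
240 = 3*75 + 15
75 = 5*15 + 0
gcd(3915, 4155) = 15 ≠ 1, so 3915 has no multiplicative inverse modulo 4155.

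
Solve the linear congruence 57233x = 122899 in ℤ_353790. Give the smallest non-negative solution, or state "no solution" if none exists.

First find gcd(57233, 353790):
353790 = 6*57233 + 10392
57233 = 5*10392 + 5273
10392 = 1*5273 + 5119
5273 = 1*5119 + 154
5119 = 33*154 + 37
154 = 4*37 + 6
37 = 6*6 + 1
6 = 6*1 + 0
gcd = 1, so a unique solution mod 353790 exists.
Back-substitute for the Bézout coefficients:
1 = 37 − 6·6
1 = −6·154 + 25·37
1 = 25·5119 − 831·154
1 = −831·5273 + 856·5119
1 = 856·10392 − 1687·5273
1 = −1687·57233 + 9291·10392
1 = 9291·353790 − 57433·57233
So 57233·(-57433) ≡ 1 (mod 353790), giving 57233⁻¹ ≡ 296357.
x ≡ 57233⁻¹·122899 ≡ 296357·122899 ≡ 6023 (mod 353790).

6023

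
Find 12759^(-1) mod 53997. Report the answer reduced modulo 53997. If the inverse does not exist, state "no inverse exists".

no inverse exists

Compute gcd(12759, 53997):
53997 = 4*12759 + 2961
12759 = 4*2961 + 915
2961 = 3*915 + 216
915 = 4*216 + 51
216 = 4*51 + 12
51 = 4*12 + 3
12 = 4*3 + 0
gcd(12759, 53997) = 3 ≠ 1, so 12759 has no multiplicative inverse modulo 53997.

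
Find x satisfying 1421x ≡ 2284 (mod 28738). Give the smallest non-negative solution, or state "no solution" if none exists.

2206

First find gcd(1421, 28738):
28738 = 20·1421 + 318
1421 = 4·318 + 149
318 = 2·149 + 20
149 = 7·20 + 9
20 = 2·9 + 2
9 = 4·2 + 1
2 = 2·1 + 0
gcd = 1, so a unique solution mod 28738 exists.
Back-substitute for the Bézout coefficients:
1 = 9 − 4·2
1 = −4·20 + 9·9
1 = 9·149 − 67·20
1 = −67·318 + 143·149
1 = 143·1421 − 639·318
1 = −639·28738 + 12923·1421
So 1421·(12923) ≡ 1 (mod 28738), giving 1421⁻¹ ≡ 12923.
x ≡ 1421⁻¹·2284 ≡ 12923·2284 ≡ 2206 (mod 28738).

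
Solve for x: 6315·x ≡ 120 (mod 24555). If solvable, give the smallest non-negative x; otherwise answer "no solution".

First find gcd(6315, 24555):
24555 = 3*6315 + 5610
6315 = 1*5610 + 705
5610 = 7*705 + 675
705 = 1*675 + 30
675 = 22*30 + 15
30 = 2*15 + 0
gcd = 15 and 15 | 120, so solutions exist. Divide through by 15: 421x ≡ 8 (mod 1637).
Now find 421⁻¹ mod 1637:
1637 = 3×421 + 374
421 = 1×374 + 47
374 = 7×47 + 45
47 = 1×45 + 2
45 = 22×2 + 1
2 = 2×1 + 0
Back-substitute:
1 = 45 − 22·2
1 = −22·47 + 23·45
1 = 23·374 − 183·47
1 = −183·421 + 206·374
1 = 206·1637 − 801·421
So 421·(-801) ≡ 1 (mod 1637), i.e. 421⁻¹ ≡ 836.
Then x ≡ 836·8 ≡ 140 (mod 1637); the smallest non-negative solution is x = 140.

140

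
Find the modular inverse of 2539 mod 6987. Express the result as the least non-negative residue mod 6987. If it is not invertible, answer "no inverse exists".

4780

Apply the Euclidean algorithm to 6987 and 2539:
6987 = 2·2539 + 1909
2539 = 1·1909 + 630
1909 = 3·630 + 19
630 = 33·19 + 3
19 = 6·3 + 1
3 = 3·1 + 0
gcd = 1, so the inverse exists. Back-substitute:
1 = 19 − 6·3
1 = −6·630 + 199·19
1 = 199·1909 − 603·630
1 = −603·2539 + 802·1909
1 = 802·6987 − 2207·2539
So 2539·(-2207) ≡ 1 (mod 6987), and -2207 ≡ 4780 (mod 6987).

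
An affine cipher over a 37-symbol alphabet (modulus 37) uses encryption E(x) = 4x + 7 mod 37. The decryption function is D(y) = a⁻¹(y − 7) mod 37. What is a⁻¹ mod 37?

Run Euclid on (37, 4):
37 = 9·4 + 1
4 = 4·1 + 0
The gcd is 1. Working backward:
1 = 37 − 9·4
Hence 4⁻¹ ≡ -9 ≡ 28 (mod 37).

28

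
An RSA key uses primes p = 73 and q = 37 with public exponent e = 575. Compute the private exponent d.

2015

φ(n) = (p−1)(q−1) = 72·36 = 2592.
Need d with 575·d ≡ 1 (mod 2592). Apply the extended Euclidean algorithm:
2592 = 4×575 + 292
575 = 1×292 + 283
292 = 1×283 + 9
283 = 31×9 + 4
9 = 2×4 + 1
4 = 4×1 + 0
Back-substitute:
1 = 9 − 2·4
1 = −2·283 + 63·9
1 = 63·292 − 65·283
1 = −65·575 + 128·292
1 = 128·2592 − 577·575
So 575·(-577) ≡ 1 (mod 2592), hence d ≡ -577 ≡ 2015 (mod 2592).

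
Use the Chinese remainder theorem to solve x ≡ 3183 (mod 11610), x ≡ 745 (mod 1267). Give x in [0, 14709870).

1500873

Write x = 3183 + 11610·k. Then 11610·k ≡ 745 − 3183 ≡ 96 (mod 1267).
Need 11610⁻¹ mod 1267. Extended Euclid on (1267, 207):
1267 = 6·207 + 25
207 = 8·25 + 7
25 = 3·7 + 4
7 = 1·4 + 3
4 = 1·3 + 1
3 = 3·1 + 0
Back-substitute:
1 = 4 − 3
1 = −7 + 2·4
1 = 2·25 − 7·7
1 = −7·207 + 58·25
1 = 58·1267 − 355·207
11610⁻¹ ≡ 912 (mod 1267), so k ≡ 912·96 ≡ 129 (mod 1267).
x = 3183 + 11610·129 = 1500873.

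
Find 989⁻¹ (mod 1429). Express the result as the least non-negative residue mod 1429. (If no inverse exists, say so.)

Run Euclid on (1429, 989):
1429 = 1×989 + 440
989 = 2×440 + 109
440 = 4×109 + 4
109 = 27×4 + 1
4 = 4×1 + 0
Since gcd(989, 1429) = 1, back-substitute to write 1 as a combination:
1 = 109 − 27·4
1 = −27·440 + 109·109
1 = 109·989 − 245·440
1 = −245·1429 + 354·989
So 989·354 ≡ 1 (mod 1429).

354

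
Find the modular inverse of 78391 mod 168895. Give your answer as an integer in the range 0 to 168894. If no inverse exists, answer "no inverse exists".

4671

Run Euclid on (168895, 78391):
168895 = 2*78391 + 12113
78391 = 6*12113 + 5713
12113 = 2*5713 + 687
5713 = 8*687 + 217
687 = 3*217 + 36
217 = 6*36 + 1
36 = 36*1 + 0
gcd = 1, so the inverse exists. Back-substitute:
1 = 217 − 6·36
1 = −6·687 + 19·217
1 = 19·5713 − 158·687
1 = −158·12113 + 335·5713
1 = 335·78391 − 2168·12113
1 = −2168·168895 + 4671·78391
So 78391·4671 ≡ 1 (mod 168895).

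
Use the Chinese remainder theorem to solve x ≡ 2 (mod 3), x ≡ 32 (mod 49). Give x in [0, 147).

Write x = 2 + 3·k. Then 3·k ≡ 32 − 2 ≡ 30 (mod 49).
Need 3⁻¹ mod 49. Extended Euclid on (49, 3):
49 = 16·3 + 1
3 = 3·1 + 0
Back-substitute:
1 = 49 − 16·3
3⁻¹ ≡ 33 (mod 49), so k ≡ 33·30 ≡ 10 (mod 49).
x = 2 + 3·10 = 32.

32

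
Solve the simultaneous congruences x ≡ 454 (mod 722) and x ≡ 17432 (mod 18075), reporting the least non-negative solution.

270482

Write x = 454 + 722·k. Then 722·k ≡ 17432 − 454 ≡ 16978 (mod 18075).
Need 722⁻¹ mod 18075. Extended Euclid on (18075, 722):
18075 = 25·722 + 25
722 = 28·25 + 22
25 = 1·22 + 3
22 = 7·3 + 1
3 = 3·1 + 0
Back-substitute:
1 = 22 − 7·3
1 = −7·25 + 8·22
1 = 8·722 − 231·25
1 = −231·18075 + 5783·722
722⁻¹ ≡ 5783 (mod 18075), so k ≡ 5783·16978 ≡ 374 (mod 18075).
x = 454 + 722·374 = 270482.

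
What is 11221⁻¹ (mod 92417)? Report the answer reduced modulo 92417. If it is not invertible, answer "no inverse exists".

22328

Extended Euclidean algorithm:
92417 = 8×11221 + 2649
11221 = 4×2649 + 625
2649 = 4×625 + 149
625 = 4×149 + 29
149 = 5×29 + 4
29 = 7×4 + 1
4 = 4×1 + 0
The gcd is 1. Working backward:
1 = 29 − 7·4
1 = −7·149 + 36·29
1 = 36·625 − 151·149
1 = −151·2649 + 640·625
1 = 640·11221 − 2711·2649
1 = −2711·92417 + 22328·11221
So 11221·22328 ≡ 1 (mod 92417).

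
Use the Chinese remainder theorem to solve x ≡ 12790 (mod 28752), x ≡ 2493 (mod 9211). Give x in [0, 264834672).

16315174

Write x = 12790 + 28752·k. Then 28752·k ≡ 2493 − 12790 ≡ 8125 (mod 9211).
Need 28752⁻¹ mod 9211. Extended Euclid on (9211, 1119):
9211 = 8×1119 + 259
1119 = 4×259 + 83
259 = 3×83 + 10
83 = 8×10 + 3
10 = 3×3 + 1
3 = 3×1 + 0
Back-substitute:
1 = 10 − 3·3
1 = −3·83 + 25·10
1 = 25·259 − 78·83
1 = −78·1119 + 337·259
1 = 337·9211 − 2774·1119
28752⁻¹ ≡ 6437 (mod 9211), so k ≡ 6437·8125 ≡ 567 (mod 9211).
x = 12790 + 28752·567 = 16315174.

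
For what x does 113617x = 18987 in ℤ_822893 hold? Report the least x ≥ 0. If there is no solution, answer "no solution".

First find gcd(113617, 822893):
822893 = 7×113617 + 27574
113617 = 4×27574 + 3321
27574 = 8×3321 + 1006
3321 = 3×1006 + 303
1006 = 3×303 + 97
303 = 3×97 + 12
97 = 8×12 + 1
12 = 12×1 + 0
gcd = 1, so a unique solution mod 822893 exists.
Back-substitute for the Bézout coefficients:
1 = 97 − 8·12
1 = −8·303 + 25·97
1 = 25·1006 − 83·303
1 = −83·3321 + 274·1006
1 = 274·27574 − 2275·3321
1 = −2275·113617 + 9374·27574
1 = 9374·822893 − 67893·113617
So 113617·(-67893) ≡ 1 (mod 822893), giving 113617⁻¹ ≡ 755000.
x ≡ 113617⁻¹·18987 ≡ 755000·18987 ≡ 388940 (mod 822893).

388940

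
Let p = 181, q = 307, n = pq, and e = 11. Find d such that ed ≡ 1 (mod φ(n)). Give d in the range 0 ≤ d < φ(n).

φ(n) = (p−1)(q−1) = 180·306 = 55080.
Need d with 11·d ≡ 1 (mod 55080). Apply the extended Euclidean algorithm:
55080 = 5007*11 + 3
11 = 3*3 + 2
3 = 1*2 + 1
2 = 2*1 + 0
Back-substitute:
1 = 3 − 2
1 = −11 + 4·3
1 = 4·55080 − 20029·11
So 11·(-20029) ≡ 1 (mod 55080), hence d ≡ -20029 ≡ 35051 (mod 55080).

35051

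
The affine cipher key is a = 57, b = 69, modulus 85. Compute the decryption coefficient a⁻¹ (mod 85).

3

Run Euclid on (85, 57):
85 = 1×57 + 28
57 = 2×28 + 1
28 = 28×1 + 0
Since gcd(57, 85) = 1, back-substitute to write 1 as a combination:
1 = 57 − 2·28
1 = −2·85 + 3·57
So 57·3 ≡ 1 (mod 85).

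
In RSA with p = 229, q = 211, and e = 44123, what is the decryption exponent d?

φ(n) = (p−1)(q−1) = 228·210 = 47880.
Need d with 44123·d ≡ 1 (mod 47880). Apply the extended Euclidean algorithm:
47880 = 1×44123 + 3757
44123 = 11×3757 + 2796
3757 = 1×2796 + 961
2796 = 2×961 + 874
961 = 1×874 + 87
874 = 10×87 + 4
87 = 21×4 + 3
4 = 1×3 + 1
3 = 3×1 + 0
Back-substitute:
1 = 4 − 3
1 = −87 + 22·4
1 = 22·874 − 221·87
1 = −221·961 + 243·874
1 = 243·2796 − 707·961
1 = −707·3757 + 950·2796
1 = 950·44123 − 11157·3757
1 = −11157·47880 + 12107·44123
So 44123·12107 ≡ 1 (mod 47880), hence d = 12107.

12107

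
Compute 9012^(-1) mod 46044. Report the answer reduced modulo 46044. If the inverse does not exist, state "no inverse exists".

no inverse exists

Euclidean algorithm on 46044, 9012:
46044 = 5×9012 + 984
9012 = 9×984 + 156
984 = 6×156 + 48
156 = 3×48 + 12
48 = 4×12 + 0
The gcd is 12, not 1, hence no inverse exists.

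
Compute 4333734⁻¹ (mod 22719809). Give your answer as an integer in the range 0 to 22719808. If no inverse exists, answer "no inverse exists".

20247114

Extended Euclidean algorithm:
22719809 = 5*4333734 + 1051139
4333734 = 4*1051139 + 129178
1051139 = 8*129178 + 17715
129178 = 7*17715 + 5173
17715 = 3*5173 + 2196
5173 = 2*2196 + 781
2196 = 2*781 + 634
781 = 1*634 + 147
634 = 4*147 + 46
147 = 3*46 + 9
46 = 5*9 + 1
9 = 9*1 + 0
Since gcd(4333734, 22719809) = 1, back-substitute to write 1 as a combination:
1 = 46 − 5·9
1 = −5·147 + 16·46
1 = 16·634 − 69·147
1 = −69·781 + 85·634
1 = 85·2196 − 239·781
1 = −239·5173 + 563·2196
1 = 563·17715 − 1928·5173
1 = −1928·129178 + 14059·17715
1 = 14059·1051139 − 114400·129178
1 = −114400·4333734 + 471659·1051139
1 = 471659·22719809 − 2472695·4333734
So 4333734·(-2472695) ≡ 1 (mod 22719809), and -2472695 ≡ 20247114 (mod 22719809).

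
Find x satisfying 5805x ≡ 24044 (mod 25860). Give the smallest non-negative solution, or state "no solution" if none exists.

gcd(5805, 25860):
25860 = 4*5805 + 2640
5805 = 2*2640 + 525
2640 = 5*525 + 15
525 = 35*15 + 0
gcd = 15, but 15 ∤ 24044, so the congruence has no solution.

no solution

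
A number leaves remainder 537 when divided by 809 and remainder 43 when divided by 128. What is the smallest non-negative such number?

Write x = 537 + 809·k. Then 809·k ≡ 43 − 537 ≡ 18 (mod 128).
Need 809⁻¹ mod 128. Extended Euclid on (128, 41):
128 = 3×41 + 5
41 = 8×5 + 1
5 = 5×1 + 0
Back-substitute:
1 = 41 − 8·5
1 = −8·128 + 25·41
809⁻¹ ≡ 25 (mod 128), so k ≡ 25·18 ≡ 66 (mod 128).
x = 537 + 809·66 = 53931.

53931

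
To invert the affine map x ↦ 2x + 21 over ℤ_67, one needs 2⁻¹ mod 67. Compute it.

34

Apply the Euclidean algorithm to 67 and 2:
67 = 33·2 + 1
2 = 2·1 + 0
gcd = 1, so the inverse exists. Back-substitute:
1 = 67 − 33·2
Hence 2⁻¹ ≡ -33 ≡ 34 (mod 67).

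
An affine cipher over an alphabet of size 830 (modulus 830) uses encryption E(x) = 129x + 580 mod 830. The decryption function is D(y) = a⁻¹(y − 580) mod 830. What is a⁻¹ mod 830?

489

Extended Euclidean algorithm:
830 = 6*129 + 56
129 = 2*56 + 17
56 = 3*17 + 5
17 = 3*5 + 2
5 = 2*2 + 1
2 = 2*1 + 0
gcd = 1, so the inverse exists. Back-substitute:
1 = 5 − 2·2
1 = −2·17 + 7·5
1 = 7·56 − 23·17
1 = −23·129 + 53·56
1 = 53·830 − 341·129
Thus 129·(-341) ≡ 1 (mod 830); reducing, -341 mod 830 = 489.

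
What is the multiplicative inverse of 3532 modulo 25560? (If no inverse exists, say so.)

Euclidean algorithm on 25560, 3532:
25560 = 7*3532 + 836
3532 = 4*836 + 188
836 = 4*188 + 84
188 = 2*84 + 20
84 = 4*20 + 4
20 = 5*4 + 0
The gcd is 4, not 1, hence no inverse exists.

no inverse exists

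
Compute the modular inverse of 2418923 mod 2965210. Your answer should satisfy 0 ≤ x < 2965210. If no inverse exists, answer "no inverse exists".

Apply the Euclidean algorithm to 2965210 and 2418923:
2965210 = 1·2418923 + 546287
2418923 = 4·546287 + 233775
546287 = 2·233775 + 78737
233775 = 2·78737 + 76301
78737 = 1·76301 + 2436
76301 = 31·2436 + 785
2436 = 3·785 + 81
785 = 9·81 + 56
81 = 1·56 + 25
56 = 2·25 + 6
25 = 4·6 + 1
6 = 6·1 + 0
The gcd is 1. Working backward:
1 = 25 − 4·6
1 = −4·56 + 9·25
1 = 9·81 − 13·56
1 = −13·785 + 126·81
1 = 126·2436 − 391·785
1 = −391·76301 + 12247·2436
1 = 12247·78737 − 12638·76301
1 = −12638·233775 + 37523·78737
1 = 37523·546287 − 87684·233775
1 = −87684·2418923 + 388259·546287
1 = 388259·2965210 − 475943·2418923
So 2418923·(-475943) ≡ 1 (mod 2965210), and -475943 ≡ 2489267 (mod 2965210).

2489267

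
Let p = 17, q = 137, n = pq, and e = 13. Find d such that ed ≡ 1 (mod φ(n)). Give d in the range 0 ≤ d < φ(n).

φ(n) = (p−1)(q−1) = 16·136 = 2176.
Need d with 13·d ≡ 1 (mod 2176). Apply the extended Euclidean algorithm:
2176 = 167·13 + 5
13 = 2·5 + 3
5 = 1·3 + 2
3 = 1·2 + 1
2 = 2·1 + 0
Back-substitute:
1 = 3 − 2
1 = −5 + 2·3
1 = 2·13 − 5·5
1 = −5·2176 + 837·13
So 13·837 ≡ 1 (mod 2176), hence d = 837.

837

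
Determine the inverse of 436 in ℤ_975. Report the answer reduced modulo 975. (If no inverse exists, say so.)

Extended Euclidean algorithm:
975 = 2*436 + 103
436 = 4*103 + 24
103 = 4*24 + 7
24 = 3*7 + 3
7 = 2*3 + 1
3 = 3*1 + 0
The gcd is 1. Working backward:
1 = 7 − 2·3
1 = −2·24 + 7·7
1 = 7·103 − 30·24
1 = −30·436 + 127·103
1 = 127·975 − 284·436
Thus 436·(-284) ≡ 1 (mod 975); reducing, -284 mod 975 = 691.

691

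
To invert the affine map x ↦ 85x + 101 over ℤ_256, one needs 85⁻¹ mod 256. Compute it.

gcd(256, 85) by repeated division:
256 = 3*85 + 1
85 = 85*1 + 0
Since gcd(85, 256) = 1, back-substitute to write 1 as a combination:
1 = 256 − 3·85
Hence 85⁻¹ ≡ -3 ≡ 253 (mod 256).

253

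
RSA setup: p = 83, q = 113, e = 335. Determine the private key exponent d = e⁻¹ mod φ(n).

6607

φ(n) = (p−1)(q−1) = 82·112 = 9184.
Need d with 335·d ≡ 1 (mod 9184). Apply the extended Euclidean algorithm:
9184 = 27*335 + 139
335 = 2*139 + 57
139 = 2*57 + 25
57 = 2*25 + 7
25 = 3*7 + 4
7 = 1*4 + 3
4 = 1*3 + 1
3 = 3*1 + 0
Back-substitute:
1 = 4 − 3
1 = −7 + 2·4
1 = 2·25 − 7·7
1 = −7·57 + 16·25
1 = 16·139 − 39·57
1 = −39·335 + 94·139
1 = 94·9184 − 2577·335
So 335·(-2577) ≡ 1 (mod 9184), hence d ≡ -2577 ≡ 6607 (mod 9184).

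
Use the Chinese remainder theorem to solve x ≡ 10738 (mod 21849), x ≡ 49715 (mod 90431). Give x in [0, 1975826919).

Write x = 10738 + 21849·k. Then 21849·k ≡ 49715 − 10738 ≡ 38977 (mod 90431).
Need 21849⁻¹ mod 90431. Extended Euclid on (90431, 21849):
90431 = 4×21849 + 3035
21849 = 7×3035 + 604
3035 = 5×604 + 15
604 = 40×15 + 4
15 = 3×4 + 3
4 = 1×3 + 1
3 = 3×1 + 0
Back-substitute:
1 = 4 − 3
1 = −15 + 4·4
1 = 4·604 − 161·15
1 = −161·3035 + 809·604
1 = 809·21849 − 5824·3035
1 = −5824·90431 + 24105·21849
21849⁻¹ ≡ 24105 (mod 90431), so k ≡ 24105·38977 ≡ 52926 (mod 90431).
x = 10738 + 21849·52926 = 1156390912.

1156390912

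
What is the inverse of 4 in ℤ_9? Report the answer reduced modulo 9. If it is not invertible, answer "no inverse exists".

7

gcd(9, 4) by repeated division:
9 = 2*4 + 1
4 = 4*1 + 0
The gcd is 1. Working backward:
1 = 9 − 2·4
Thus 4·(-2) ≡ 1 (mod 9); reducing, -2 mod 9 = 7.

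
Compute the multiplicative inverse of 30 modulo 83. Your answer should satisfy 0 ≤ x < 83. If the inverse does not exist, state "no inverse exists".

36

Extended Euclidean algorithm:
83 = 2×30 + 23
30 = 1×23 + 7
23 = 3×7 + 2
7 = 3×2 + 1
2 = 2×1 + 0
Since gcd(30, 83) = 1, back-substitute to write 1 as a combination:
1 = 7 − 3·2
1 = −3·23 + 10·7
1 = 10·30 − 13·23
1 = −13·83 + 36·30
So 30·36 ≡ 1 (mod 83).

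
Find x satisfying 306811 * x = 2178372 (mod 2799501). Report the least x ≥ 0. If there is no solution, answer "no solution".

First find gcd(306811, 2799501):
2799501 = 9×306811 + 38202
306811 = 8×38202 + 1195
38202 = 31×1195 + 1157
1195 = 1×1157 + 38
1157 = 30×38 + 17
38 = 2×17 + 4
17 = 4×4 + 1
4 = 4×1 + 0
gcd = 1, so a unique solution mod 2799501 exists.
Back-substitute for the Bézout coefficients:
1 = 17 − 4·4
1 = −4·38 + 9·17
1 = 9·1157 − 274·38
1 = −274·1195 + 283·1157
1 = 283·38202 − 9047·1195
1 = −9047·306811 + 72659·38202
1 = 72659·2799501 − 662978·306811
So 306811·(-662978) ≡ 1 (mod 2799501), giving 306811⁻¹ ≡ 2136523.
x ≡ 306811⁻¹·2178372 ≡ 2136523·2178372 ≡ 2262567 (mod 2799501).

2262567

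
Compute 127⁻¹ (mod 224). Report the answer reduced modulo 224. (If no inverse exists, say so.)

127

Run Euclid on (224, 127):
224 = 1·127 + 97
127 = 1·97 + 30
97 = 3·30 + 7
30 = 4·7 + 2
7 = 3·2 + 1
2 = 2·1 + 0
The gcd is 1. Working backward:
1 = 7 − 3·2
1 = −3·30 + 13·7
1 = 13·97 − 42·30
1 = −42·127 + 55·97
1 = 55·224 − 97·127
Thus 127·(-97) ≡ 1 (mod 224); reducing, -97 mod 224 = 127.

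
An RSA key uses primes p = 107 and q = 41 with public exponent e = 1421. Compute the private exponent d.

φ(n) = (p−1)(q−1) = 106·40 = 4240.
Need d with 1421·d ≡ 1 (mod 4240). Apply the extended Euclidean algorithm:
4240 = 2×1421 + 1398
1421 = 1×1398 + 23
1398 = 60×23 + 18
23 = 1×18 + 5
18 = 3×5 + 3
5 = 1×3 + 2
3 = 1×2 + 1
2 = 2×1 + 0
Back-substitute:
1 = 3 − 2
1 = −5 + 2·3
1 = 2·18 − 7·5
1 = −7·23 + 9·18
1 = 9·1398 − 547·23
1 = −547·1421 + 556·1398
1 = 556·4240 − 1659·1421
So 1421·(-1659) ≡ 1 (mod 4240), hence d ≡ -1659 ≡ 2581 (mod 4240).

2581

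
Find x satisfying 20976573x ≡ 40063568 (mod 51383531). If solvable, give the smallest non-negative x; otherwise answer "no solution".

35184455

First find gcd(20976573, 51383531):
51383531 = 2*20976573 + 9430385
20976573 = 2*9430385 + 2115803
9430385 = 4*2115803 + 967173
2115803 = 2*967173 + 181457
967173 = 5*181457 + 59888
181457 = 3*59888 + 1793
59888 = 33*1793 + 719
1793 = 2*719 + 355
719 = 2*355 + 9
355 = 39*9 + 4
9 = 2*4 + 1
4 = 4*1 + 0
gcd = 1, so a unique solution mod 51383531 exists.
Back-substitute for the Bézout coefficients:
1 = 9 − 2·4
1 = −2·355 + 79·9
1 = 79·719 − 160·355
1 = −160·1793 + 399·719
1 = 399·59888 − 13327·1793
1 = −13327·181457 + 40380·59888
1 = 40380·967173 − 215227·181457
1 = −215227·2115803 + 470834·967173
1 = 470834·9430385 − 2098563·2115803
1 = −2098563·20976573 + 4667960·9430385
1 = 4667960·51383531 − 11434483·20976573
So 20976573·(-11434483) ≡ 1 (mod 51383531), giving 20976573⁻¹ ≡ 39949048.
x ≡ 20976573⁻¹·40063568 ≡ 39949048·40063568 ≡ 35184455 (mod 51383531).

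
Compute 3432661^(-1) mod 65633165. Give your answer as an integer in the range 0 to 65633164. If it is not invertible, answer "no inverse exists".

Run Euclid on (65633165, 3432661):
65633165 = 19*3432661 + 412606
3432661 = 8*412606 + 131813
412606 = 3*131813 + 17167
131813 = 7*17167 + 11644
17167 = 1*11644 + 5523
11644 = 2*5523 + 598
5523 = 9*598 + 141
598 = 4*141 + 34
141 = 4*34 + 5
34 = 6*5 + 4
5 = 1*4 + 1
4 = 4*1 + 0
The gcd is 1. Working backward:
1 = 5 − 4
1 = −34 + 7·5
1 = 7·141 − 29·34
1 = −29·598 + 123·141
1 = 123·5523 − 1136·598
1 = −1136·11644 + 2395·5523
1 = 2395·17167 − 3531·11644
1 = −3531·131813 + 27112·17167
1 = 27112·412606 − 84867·131813
1 = −84867·3432661 + 706048·412606
1 = 706048·65633165 − 13499779·3432661
Hence 3432661⁻¹ ≡ -13499779 ≡ 52133386 (mod 65633165).

52133386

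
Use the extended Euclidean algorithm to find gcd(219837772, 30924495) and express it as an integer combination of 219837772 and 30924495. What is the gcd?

7

Apply Euclid's algorithm to 219837772 and 30924495:
219837772 = 7·30924495 + 3366307
30924495 = 9·3366307 + 627732
3366307 = 5·627732 + 227647
627732 = 2·227647 + 172438
227647 = 1·172438 + 55209
172438 = 3·55209 + 6811
55209 = 8·6811 + 721
6811 = 9·721 + 322
721 = 2·322 + 77
322 = 4·77 + 14
77 = 5·14 + 7
14 = 2·7 + 0
gcd(219837772, 30924495) = 7.
Working backward:
7 = 77 − 5·14
7 = −5·322 + 21·77
7 = 21·721 − 47·322
7 = −47·6811 + 444·721
7 = 444·55209 − 3599·6811
7 = −3599·172438 + 11241·55209
7 = 11241·227647 − 14840·172438
7 = −14840·627732 + 40921·227647
7 = 40921·3366307 − 219445·627732
7 = −219445·30924495 + 2015926·3366307
7 = 2015926·219837772 − 14330927·30924495
So 7 = (2015926)·219837772 + (-14330927)·30924495.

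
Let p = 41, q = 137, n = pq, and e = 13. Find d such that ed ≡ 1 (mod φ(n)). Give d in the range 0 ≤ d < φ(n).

837

φ(n) = (p−1)(q−1) = 40·136 = 5440.
Need d with 13·d ≡ 1 (mod 5440). Apply the extended Euclidean algorithm:
5440 = 418*13 + 6
13 = 2*6 + 1
6 = 6*1 + 0
Back-substitute:
1 = 13 − 2·6
1 = −2·5440 + 837·13
So 13·837 ≡ 1 (mod 5440), hence d = 837.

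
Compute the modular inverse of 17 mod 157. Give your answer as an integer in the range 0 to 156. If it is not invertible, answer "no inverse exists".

Apply the Euclidean algorithm to 157 and 17:
157 = 9×17 + 4
17 = 4×4 + 1
4 = 4×1 + 0
Since gcd(17, 157) = 1, back-substitute to write 1 as a combination:
1 = 17 − 4·4
1 = −4·157 + 37·17
So 17·37 ≡ 1 (mod 157).

37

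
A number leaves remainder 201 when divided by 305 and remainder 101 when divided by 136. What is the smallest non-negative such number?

30701

Write x = 201 + 305·k. Then 305·k ≡ 101 − 201 ≡ 36 (mod 136).
Need 305⁻¹ mod 136. Extended Euclid on (136, 33):
136 = 4*33 + 4
33 = 8*4 + 1
4 = 4*1 + 0
Back-substitute:
1 = 33 − 8·4
1 = −8·136 + 33·33
305⁻¹ ≡ 33 (mod 136), so k ≡ 33·36 ≡ 100 (mod 136).
x = 201 + 305·100 = 30701.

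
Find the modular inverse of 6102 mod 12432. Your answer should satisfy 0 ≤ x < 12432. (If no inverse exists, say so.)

Euclidean algorithm on 12432, 6102:
12432 = 2·6102 + 228
6102 = 26·228 + 174
228 = 1·174 + 54
174 = 3·54 + 12
54 = 4·12 + 6
12 = 2·6 + 0
gcd(6102, 12432) = 6 ≠ 1, so 6102 has no multiplicative inverse modulo 12432.

no inverse exists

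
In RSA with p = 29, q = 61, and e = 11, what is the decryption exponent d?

φ(n) = (p−1)(q−1) = 28·60 = 1680.
Need d with 11·d ≡ 1 (mod 1680). Apply the extended Euclidean algorithm:
1680 = 152*11 + 8
11 = 1*8 + 3
8 = 2*3 + 2
3 = 1*2 + 1
2 = 2*1 + 0
Back-substitute:
1 = 3 − 2
1 = −8 + 3·3
1 = 3·11 − 4·8
1 = −4·1680 + 611·11
So 11·611 ≡ 1 (mod 1680), hence d = 611.

611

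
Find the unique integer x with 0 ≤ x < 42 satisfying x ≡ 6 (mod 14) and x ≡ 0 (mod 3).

6

Write x = 6 + 14·k. Then 14·k ≡ 0 − 6 ≡ 0 (mod 3).
Need 14⁻¹ mod 3. Extended Euclid on (3, 2):
3 = 1×2 + 1
2 = 2×1 + 0
Back-substitute:
1 = 3 − 2
14⁻¹ ≡ 2 (mod 3), so k ≡ 2·0 ≡ 0 (mod 3).
x = 6 + 14·0 = 6.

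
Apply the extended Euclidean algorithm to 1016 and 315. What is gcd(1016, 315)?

1

Apply Euclid's algorithm to 1016 and 315:
1016 = 3*315 + 71
315 = 4*71 + 31
71 = 2*31 + 9
31 = 3*9 + 4
9 = 2*4 + 1
4 = 4*1 + 0
gcd(1016, 315) = 1.
Back-substituting:
1 = 9 − 2·4
1 = −2·31 + 7·9
1 = 7·71 − 16·31
1 = −16·315 + 71·71
1 = 71·1016 − 229·315
So 1 = (71)·1016 + (-229)·315.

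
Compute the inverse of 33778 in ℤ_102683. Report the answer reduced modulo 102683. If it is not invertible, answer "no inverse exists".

21313

Extended Euclidean algorithm:
102683 = 3×33778 + 1349
33778 = 25×1349 + 53
1349 = 25×53 + 24
53 = 2×24 + 5
24 = 4×5 + 4
5 = 1×4 + 1
4 = 4×1 + 0
The gcd is 1. Working backward:
1 = 5 − 4
1 = −24 + 5·5
1 = 5·53 − 11·24
1 = −11·1349 + 280·53
1 = 280·33778 − 7011·1349
1 = −7011·102683 + 21313·33778
So 33778·21313 ≡ 1 (mod 102683).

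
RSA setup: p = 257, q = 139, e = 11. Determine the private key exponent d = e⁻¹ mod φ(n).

φ(n) = (p−1)(q−1) = 256·138 = 35328.
Need d with 11·d ≡ 1 (mod 35328). Apply the extended Euclidean algorithm:
35328 = 3211×11 + 7
11 = 1×7 + 4
7 = 1×4 + 3
4 = 1×3 + 1
3 = 3×1 + 0
Back-substitute:
1 = 4 − 3
1 = −7 + 2·4
1 = 2·11 − 3·7
1 = −3·35328 + 9635·11
So 11·9635 ≡ 1 (mod 35328), hence d = 9635.

9635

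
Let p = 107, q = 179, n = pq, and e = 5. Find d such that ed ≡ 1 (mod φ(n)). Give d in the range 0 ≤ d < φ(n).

11321

φ(n) = (p−1)(q−1) = 106·178 = 18868.
Need d with 5·d ≡ 1 (mod 18868). Apply the extended Euclidean algorithm:
18868 = 3773×5 + 3
5 = 1×3 + 2
3 = 1×2 + 1
2 = 2×1 + 0
Back-substitute:
1 = 3 − 2
1 = −5 + 2·3
1 = 2·18868 − 7547·5
So 5·(-7547) ≡ 1 (mod 18868), hence d ≡ -7547 ≡ 11321 (mod 18868).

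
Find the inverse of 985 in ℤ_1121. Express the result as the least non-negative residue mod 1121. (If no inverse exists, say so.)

Apply the Euclidean algorithm to 1121 and 985:
1121 = 1·985 + 136
985 = 7·136 + 33
136 = 4·33 + 4
33 = 8·4 + 1
4 = 4·1 + 0
gcd = 1, so the inverse exists. Back-substitute:
1 = 33 − 8·4
1 = −8·136 + 33·33
1 = 33·985 − 239·136
1 = −239·1121 + 272·985
So 985·272 ≡ 1 (mod 1121).

272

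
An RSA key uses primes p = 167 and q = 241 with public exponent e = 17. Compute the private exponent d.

φ(n) = (p−1)(q−1) = 166·240 = 39840.
Need d with 17·d ≡ 1 (mod 39840). Apply the extended Euclidean algorithm:
39840 = 2343·17 + 9
17 = 1·9 + 8
9 = 1·8 + 1
8 = 8·1 + 0
Back-substitute:
1 = 9 − 8
1 = −17 + 2·9
1 = 2·39840 − 4687·17
So 17·(-4687) ≡ 1 (mod 39840), hence d ≡ -4687 ≡ 35153 (mod 39840).

35153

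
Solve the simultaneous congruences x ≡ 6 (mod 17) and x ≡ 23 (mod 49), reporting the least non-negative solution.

Write x = 6 + 17·k. Then 17·k ≡ 23 − 6 ≡ 17 (mod 49).
Need 17⁻¹ mod 49. Extended Euclid on (49, 17):
49 = 2×17 + 15
17 = 1×15 + 2
15 = 7×2 + 1
2 = 2×1 + 0
Back-substitute:
1 = 15 − 7·2
1 = −7·17 + 8·15
1 = 8·49 − 23·17
17⁻¹ ≡ 26 (mod 49), so k ≡ 26·17 ≡ 1 (mod 49).
x = 6 + 17·1 = 23.

23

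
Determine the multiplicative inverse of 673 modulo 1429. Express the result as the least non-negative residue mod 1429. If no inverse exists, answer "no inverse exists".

637

gcd(1429, 673) by repeated division:
1429 = 2×673 + 83
673 = 8×83 + 9
83 = 9×9 + 2
9 = 4×2 + 1
2 = 2×1 + 0
The gcd is 1. Working backward:
1 = 9 − 4·2
1 = −4·83 + 37·9
1 = 37·673 − 300·83
1 = −300·1429 + 637·673
So 673·637 ≡ 1 (mod 1429).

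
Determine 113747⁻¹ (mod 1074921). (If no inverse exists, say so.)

902570

Extended Euclidean algorithm:
1074921 = 9*113747 + 51198
113747 = 2*51198 + 11351
51198 = 4*11351 + 5794
11351 = 1*5794 + 5557
5794 = 1*5557 + 237
5557 = 23*237 + 106
237 = 2*106 + 25
106 = 4*25 + 6
25 = 4*6 + 1
6 = 6*1 + 0
Since gcd(113747, 1074921) = 1, back-substitute to write 1 as a combination:
1 = 25 − 4·6
1 = −4·106 + 17·25
1 = 17·237 − 38·106
1 = −38·5557 + 891·237
1 = 891·5794 − 929·5557
1 = −929·11351 + 1820·5794
1 = 1820·51198 − 8209·11351
1 = −8209·113747 + 18238·51198
1 = 18238·1074921 − 172351·113747
So 113747·(-172351) ≡ 1 (mod 1074921), and -172351 ≡ 902570 (mod 1074921).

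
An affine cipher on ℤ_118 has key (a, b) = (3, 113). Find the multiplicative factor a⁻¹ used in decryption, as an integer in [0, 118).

Apply the Euclidean algorithm to 118 and 3:
118 = 39×3 + 1
3 = 3×1 + 0
gcd = 1, so the inverse exists. Back-substitute:
1 = 118 − 39·3
Thus 3·(-39) ≡ 1 (mod 118); reducing, -39 mod 118 = 79.

79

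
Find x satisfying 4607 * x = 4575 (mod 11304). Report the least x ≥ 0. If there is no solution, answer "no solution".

6513

First find gcd(4607, 11304):
11304 = 2*4607 + 2090
4607 = 2*2090 + 427
2090 = 4*427 + 382
427 = 1*382 + 45
382 = 8*45 + 22
45 = 2*22 + 1
22 = 22*1 + 0
gcd = 1, so a unique solution mod 11304 exists.
Back-substitute for the Bézout coefficients:
1 = 45 − 2·22
1 = −2·382 + 17·45
1 = 17·427 − 19·382
1 = −19·2090 + 93·427
1 = 93·4607 − 205·2090
1 = −205·11304 + 503·4607
So 4607·(503) ≡ 1 (mod 11304), giving 4607⁻¹ ≡ 503.
x ≡ 4607⁻¹·4575 ≡ 503·4575 ≡ 6513 (mod 11304).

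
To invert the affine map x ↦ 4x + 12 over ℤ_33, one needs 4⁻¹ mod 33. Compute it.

Run Euclid on (33, 4):
33 = 8·4 + 1
4 = 4·1 + 0
The gcd is 1. Working backward:
1 = 33 − 8·4
Hence 4⁻¹ ≡ -8 ≡ 25 (mod 33).

25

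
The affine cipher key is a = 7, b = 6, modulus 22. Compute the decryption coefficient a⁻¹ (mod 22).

19

Run Euclid on (22, 7):
22 = 3·7 + 1
7 = 7·1 + 0
gcd = 1, so the inverse exists. Back-substitute:
1 = 22 − 3·7
So 7·(-3) ≡ 1 (mod 22), and -3 ≡ 19 (mod 22).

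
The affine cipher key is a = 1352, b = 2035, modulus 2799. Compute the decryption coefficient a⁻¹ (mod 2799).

383

Extended Euclidean algorithm:
2799 = 2·1352 + 95
1352 = 14·95 + 22
95 = 4·22 + 7
22 = 3·7 + 1
7 = 7·1 + 0
The gcd is 1. Working backward:
1 = 22 − 3·7
1 = −3·95 + 13·22
1 = 13·1352 − 185·95
1 = −185·2799 + 383·1352
So 1352·383 ≡ 1 (mod 2799).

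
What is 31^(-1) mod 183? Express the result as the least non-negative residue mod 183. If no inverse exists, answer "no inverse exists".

124

Apply the Euclidean algorithm to 183 and 31:
183 = 5×31 + 28
31 = 1×28 + 3
28 = 9×3 + 1
3 = 3×1 + 0
Since gcd(31, 183) = 1, back-substitute to write 1 as a combination:
1 = 28 − 9·3
1 = −9·31 + 10·28
1 = 10·183 − 59·31
So 31·(-59) ≡ 1 (mod 183), and -59 ≡ 124 (mod 183).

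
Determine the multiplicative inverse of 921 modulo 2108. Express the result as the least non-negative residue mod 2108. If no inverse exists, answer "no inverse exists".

737

gcd(2108, 921) by repeated division:
2108 = 2·921 + 266
921 = 3·266 + 123
266 = 2·123 + 20
123 = 6·20 + 3
20 = 6·3 + 2
3 = 1·2 + 1
2 = 2·1 + 0
The gcd is 1. Working backward:
1 = 3 − 2
1 = −20 + 7·3
1 = 7·123 − 43·20
1 = −43·266 + 93·123
1 = 93·921 − 322·266
1 = −322·2108 + 737·921
So 921·737 ≡ 1 (mod 2108).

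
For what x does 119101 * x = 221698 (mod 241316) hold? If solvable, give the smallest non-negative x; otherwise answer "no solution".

45734

First find gcd(119101, 241316):
241316 = 2×119101 + 3114
119101 = 38×3114 + 769
3114 = 4×769 + 38
769 = 20×38 + 9
38 = 4×9 + 2
9 = 4×2 + 1
2 = 2×1 + 0
gcd = 1, so a unique solution mod 241316 exists.
Back-substitute for the Bézout coefficients:
1 = 9 − 4·2
1 = −4·38 + 17·9
1 = 17·769 − 344·38
1 = −344·3114 + 1393·769
1 = 1393·119101 − 53278·3114
1 = −53278·241316 + 107949·119101
So 119101·(107949) ≡ 1 (mod 241316), giving 119101⁻¹ ≡ 107949.
x ≡ 119101⁻¹·221698 ≡ 107949·221698 ≡ 45734 (mod 241316).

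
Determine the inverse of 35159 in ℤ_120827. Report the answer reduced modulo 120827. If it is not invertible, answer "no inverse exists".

3062

Run Euclid on (120827, 35159):
120827 = 3*35159 + 15350
35159 = 2*15350 + 4459
15350 = 3*4459 + 1973
4459 = 2*1973 + 513
1973 = 3*513 + 434
513 = 1*434 + 79
434 = 5*79 + 39
79 = 2*39 + 1
39 = 39*1 + 0
The gcd is 1. Working backward:
1 = 79 − 2·39
1 = −2·434 + 11·79
1 = 11·513 − 13·434
1 = −13·1973 + 50·513
1 = 50·4459 − 113·1973
1 = −113·15350 + 389·4459
1 = 389·35159 − 891·15350
1 = −891·120827 + 3062·35159
So 35159·3062 ≡ 1 (mod 120827).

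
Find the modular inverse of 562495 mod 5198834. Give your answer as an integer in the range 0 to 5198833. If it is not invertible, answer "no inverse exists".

3545091

gcd(5198834, 562495) by repeated division:
5198834 = 9*562495 + 136379
562495 = 4*136379 + 16979
136379 = 8*16979 + 547
16979 = 31*547 + 22
547 = 24*22 + 19
22 = 1*19 + 3
19 = 6*3 + 1
3 = 3*1 + 0
The gcd is 1. Working backward:
1 = 19 − 6·3
1 = −6·22 + 7·19
1 = 7·547 − 174·22
1 = −174·16979 + 5401·547
1 = 5401·136379 − 43382·16979
1 = −43382·562495 + 178929·136379
1 = 178929·5198834 − 1653743·562495
Thus 562495·(-1653743) ≡ 1 (mod 5198834); reducing, -1653743 mod 5198834 = 3545091.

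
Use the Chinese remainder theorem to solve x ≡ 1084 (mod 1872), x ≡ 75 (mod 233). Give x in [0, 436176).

Write x = 1084 + 1872·k. Then 1872·k ≡ 75 − 1084 ≡ 156 (mod 233).
Need 1872⁻¹ mod 233. Extended Euclid on (233, 8):
233 = 29*8 + 1
8 = 8*1 + 0
Back-substitute:
1 = 233 − 29·8
1872⁻¹ ≡ 204 (mod 233), so k ≡ 204·156 ≡ 136 (mod 233).
x = 1084 + 1872·136 = 255676.

255676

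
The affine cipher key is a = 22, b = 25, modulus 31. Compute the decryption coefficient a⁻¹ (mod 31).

24

gcd(31, 22) by repeated division:
31 = 1×22 + 9
22 = 2×9 + 4
9 = 2×4 + 1
4 = 4×1 + 0
The gcd is 1. Working backward:
1 = 9 − 2·4
1 = −2·22 + 5·9
1 = 5·31 − 7·22
So 22·(-7) ≡ 1 (mod 31), and -7 ≡ 24 (mod 31).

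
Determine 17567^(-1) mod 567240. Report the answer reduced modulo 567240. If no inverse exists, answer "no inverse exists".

245663

Extended Euclidean algorithm:
567240 = 32·17567 + 5096
17567 = 3·5096 + 2279
5096 = 2·2279 + 538
2279 = 4·538 + 127
538 = 4·127 + 30
127 = 4·30 + 7
30 = 4·7 + 2
7 = 3·2 + 1
2 = 2·1 + 0
Since gcd(17567, 567240) = 1, back-substitute to write 1 as a combination:
1 = 7 − 3·2
1 = −3·30 + 13·7
1 = 13·127 − 55·30
1 = −55·538 + 233·127
1 = 233·2279 − 987·538
1 = −987·5096 + 2207·2279
1 = 2207·17567 − 7608·5096
1 = −7608·567240 + 245663·17567
So 17567·245663 ≡ 1 (mod 567240).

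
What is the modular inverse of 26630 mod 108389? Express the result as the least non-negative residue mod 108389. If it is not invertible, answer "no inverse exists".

24995

gcd(108389, 26630) by repeated division:
108389 = 4·26630 + 1869
26630 = 14·1869 + 464
1869 = 4·464 + 13
464 = 35·13 + 9
13 = 1·9 + 4
9 = 2·4 + 1
4 = 4·1 + 0
The gcd is 1. Working backward:
1 = 9 − 2·4
1 = −2·13 + 3·9
1 = 3·464 − 107·13
1 = −107·1869 + 431·464
1 = 431·26630 − 6141·1869
1 = −6141·108389 + 24995·26630
So 26630·24995 ≡ 1 (mod 108389).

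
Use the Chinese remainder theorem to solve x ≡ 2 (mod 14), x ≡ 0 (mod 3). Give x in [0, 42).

Write x = 2 + 14·k. Then 14·k ≡ 0 − 2 ≡ 1 (mod 3).
Need 14⁻¹ mod 3. Extended Euclid on (3, 2):
3 = 1*2 + 1
2 = 2*1 + 0
Back-substitute:
1 = 3 − 2
14⁻¹ ≡ 2 (mod 3), so k ≡ 2·1 ≡ 2 (mod 3).
x = 2 + 14·2 = 30.

30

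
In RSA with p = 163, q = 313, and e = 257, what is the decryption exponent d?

24977

φ(n) = (p−1)(q−1) = 162·312 = 50544.
Need d with 257·d ≡ 1 (mod 50544). Apply the extended Euclidean algorithm:
50544 = 196*257 + 172
257 = 1*172 + 85
172 = 2*85 + 2
85 = 42*2 + 1
2 = 2*1 + 0
Back-substitute:
1 = 85 − 42·2
1 = −42·172 + 85·85
1 = 85·257 − 127·172
1 = −127·50544 + 24977·257
So 257·24977 ≡ 1 (mod 50544), hence d = 24977.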